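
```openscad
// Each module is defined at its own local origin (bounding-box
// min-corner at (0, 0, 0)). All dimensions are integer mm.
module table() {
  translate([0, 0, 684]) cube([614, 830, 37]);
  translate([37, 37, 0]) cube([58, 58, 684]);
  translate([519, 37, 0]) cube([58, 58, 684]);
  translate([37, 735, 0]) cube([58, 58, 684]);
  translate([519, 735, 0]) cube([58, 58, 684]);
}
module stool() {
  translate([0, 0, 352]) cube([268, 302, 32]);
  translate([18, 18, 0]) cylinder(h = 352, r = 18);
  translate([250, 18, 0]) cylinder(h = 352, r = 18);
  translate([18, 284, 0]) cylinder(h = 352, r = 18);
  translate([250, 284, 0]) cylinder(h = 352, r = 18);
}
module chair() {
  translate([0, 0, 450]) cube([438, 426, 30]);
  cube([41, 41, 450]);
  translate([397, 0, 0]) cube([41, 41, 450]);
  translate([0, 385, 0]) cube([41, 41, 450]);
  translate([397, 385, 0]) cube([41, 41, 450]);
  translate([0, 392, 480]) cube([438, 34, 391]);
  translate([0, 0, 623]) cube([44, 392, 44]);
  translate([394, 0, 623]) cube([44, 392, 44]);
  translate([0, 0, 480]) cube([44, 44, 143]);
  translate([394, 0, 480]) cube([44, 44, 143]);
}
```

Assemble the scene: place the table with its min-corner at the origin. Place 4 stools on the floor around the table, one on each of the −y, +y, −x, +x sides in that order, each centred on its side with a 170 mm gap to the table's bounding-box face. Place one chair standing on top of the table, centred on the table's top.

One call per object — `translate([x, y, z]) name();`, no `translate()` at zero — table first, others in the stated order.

table();
translate([173, -472, 0]) stool();
translate([173, 1000, 0]) stool();
translate([-438, 264, 0]) stool();
translate([784, 264, 0]) stool();
translate([88, 202, 721]) chair();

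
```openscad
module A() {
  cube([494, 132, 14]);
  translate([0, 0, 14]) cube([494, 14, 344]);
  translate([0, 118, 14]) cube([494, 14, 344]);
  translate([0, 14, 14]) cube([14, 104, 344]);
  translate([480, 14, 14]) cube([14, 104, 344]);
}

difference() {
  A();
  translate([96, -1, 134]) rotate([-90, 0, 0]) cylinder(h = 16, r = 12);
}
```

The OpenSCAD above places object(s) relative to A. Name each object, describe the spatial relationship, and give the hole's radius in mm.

The subtracted cylinder has r = 12 mm.

A is an open box. The open box has a circular hole through its front wall. The hole's radius is 12 mm.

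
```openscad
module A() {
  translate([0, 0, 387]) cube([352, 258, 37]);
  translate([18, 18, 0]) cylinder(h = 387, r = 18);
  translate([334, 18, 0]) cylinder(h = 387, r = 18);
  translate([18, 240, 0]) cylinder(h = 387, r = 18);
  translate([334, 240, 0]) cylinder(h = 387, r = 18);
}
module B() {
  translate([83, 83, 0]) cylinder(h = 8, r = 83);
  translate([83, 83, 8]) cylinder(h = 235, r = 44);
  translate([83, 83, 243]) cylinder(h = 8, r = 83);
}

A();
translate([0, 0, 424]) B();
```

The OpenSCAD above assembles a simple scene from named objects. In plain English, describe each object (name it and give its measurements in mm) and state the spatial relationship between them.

A is a four-legged stool. The seat is a 352×258×37 mm slab whose top surface is at z = 424 mm; four round legs, each 36 mm in diameter, run from the floor (z = 0) to the underside of the seat, each leg's axis is inset half a diameter from the nearest pair of seat edges (so the leg's bounding box is flush with the corner).

B is a spool: two coaxial disc flanges of radius 83 mm and thickness 8 mm, joined by a core cylinder of radius 44 mm and height 235 mm. The lower flange rests on z = 0 and the three cylinders share a vertical axis.

The spool is on top of the stool.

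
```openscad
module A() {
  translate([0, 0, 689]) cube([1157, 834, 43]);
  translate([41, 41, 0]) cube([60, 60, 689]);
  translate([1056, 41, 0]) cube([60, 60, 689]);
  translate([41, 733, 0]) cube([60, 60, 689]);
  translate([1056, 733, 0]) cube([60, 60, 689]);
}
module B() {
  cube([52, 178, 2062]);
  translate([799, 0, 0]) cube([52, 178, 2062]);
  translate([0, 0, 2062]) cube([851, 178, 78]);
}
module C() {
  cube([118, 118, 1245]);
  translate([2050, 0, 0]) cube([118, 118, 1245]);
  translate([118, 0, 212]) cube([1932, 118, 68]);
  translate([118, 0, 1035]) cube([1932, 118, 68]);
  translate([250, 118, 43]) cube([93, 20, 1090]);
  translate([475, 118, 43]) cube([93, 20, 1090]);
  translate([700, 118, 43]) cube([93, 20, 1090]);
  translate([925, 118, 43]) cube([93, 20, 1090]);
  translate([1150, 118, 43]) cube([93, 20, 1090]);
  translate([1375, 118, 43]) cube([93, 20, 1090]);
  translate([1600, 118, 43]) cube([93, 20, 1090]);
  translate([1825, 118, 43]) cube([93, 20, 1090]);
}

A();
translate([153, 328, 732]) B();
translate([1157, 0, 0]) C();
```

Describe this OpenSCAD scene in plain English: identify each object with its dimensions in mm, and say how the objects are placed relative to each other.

A is a rectangular dining table. The top is 1157×834×43 mm with its upper surface at z = 732 mm. It stands on four 60×60 mm square legs, each inset 41 mm from the nearest pair of top edges, running from the floor to the underside of the top.

B is a rectangular door frame: two vertical jambs of 52×178 mm section, 2062 mm tall, with a clear opening 747 mm wide between their inner faces. A header 78 mm tall and 178 mm deep lies on top of the jambs and spans the full outside width.

C is a fence section. Two 118×118 mm posts, 1245 mm tall, stand on the floor with a clear span of 1932 mm between their inner faces. Two horizontal rails of 118×68 mm section span the gap between the posts with their undersides at z = 212 mm and z = 1035 mm, flush with the posts' −y face. 8 pickets, each 93 mm wide, 20 mm thick and 1090 mm tall, are fixed to the +y face of the rails with their bottoms at z = 43 mm, evenly spaced across the span with equal gaps (rounded down to the nearest mm) at the −x end and between each pair — any rounding remainder accumulates at the +x end.

The door frame is on top of the table, centred. The fence section is against the table's +x side, with their −y faces flush.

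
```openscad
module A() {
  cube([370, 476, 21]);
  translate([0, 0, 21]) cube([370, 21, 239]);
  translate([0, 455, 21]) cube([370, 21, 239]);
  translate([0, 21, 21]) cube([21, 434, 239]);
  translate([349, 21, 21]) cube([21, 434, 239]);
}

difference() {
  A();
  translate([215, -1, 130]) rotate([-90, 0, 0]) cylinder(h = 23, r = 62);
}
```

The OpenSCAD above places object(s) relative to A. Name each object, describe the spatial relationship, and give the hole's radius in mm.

The subtracted cylinder has r = 62 mm.

A is an open box. The open box has a circular hole through its front wall. The hole's radius is 62 mm.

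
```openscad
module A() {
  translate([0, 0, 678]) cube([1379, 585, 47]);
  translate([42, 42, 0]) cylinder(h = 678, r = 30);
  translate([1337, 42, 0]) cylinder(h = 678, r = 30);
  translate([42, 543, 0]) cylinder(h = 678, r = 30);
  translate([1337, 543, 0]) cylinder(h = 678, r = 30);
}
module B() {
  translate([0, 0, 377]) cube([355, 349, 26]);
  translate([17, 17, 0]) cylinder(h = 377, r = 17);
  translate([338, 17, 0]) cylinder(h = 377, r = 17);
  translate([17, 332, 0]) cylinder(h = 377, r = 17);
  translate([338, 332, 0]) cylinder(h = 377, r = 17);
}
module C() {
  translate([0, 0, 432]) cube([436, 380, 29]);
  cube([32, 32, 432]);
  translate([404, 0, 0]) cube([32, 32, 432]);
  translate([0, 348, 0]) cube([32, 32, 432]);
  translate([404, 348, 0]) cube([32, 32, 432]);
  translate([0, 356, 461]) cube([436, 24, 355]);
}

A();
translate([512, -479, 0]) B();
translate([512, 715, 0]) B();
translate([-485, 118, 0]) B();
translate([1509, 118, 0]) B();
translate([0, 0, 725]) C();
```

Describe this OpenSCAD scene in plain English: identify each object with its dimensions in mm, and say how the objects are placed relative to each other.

A is a table: top 1379 mm (x) × 585 mm (y), 47 mm thick, upper face at z = 725 mm, on four round legs of 60 mm diameter, each leg's bounding box inset 12 mm from the nearest pair of top edges, running from z = 0 to the bottom of the top.

B is a four-legged stool. The seat is a 355×349×26 mm slab whose top surface is at z = 403 mm; four round legs, each 34 mm in diameter, run from the floor (z = 0) to the underside of the seat, each leg's axis is inset half a diameter from the nearest pair of seat edges (so the leg's bounding box is flush with the corner).

C is a chair: 436×380 mm seat, 29 mm thick, top at z = 461 mm, on four 32 mm square corner legs flush with the seat edges. A 24 mm thick backrest slab spans the full seat width, extending 355 mm above the seat top, its back face flush with the seat's +y edge.

Four stools sit around the table at the −y, +y, −x, +x sides. The chair is on top of the table.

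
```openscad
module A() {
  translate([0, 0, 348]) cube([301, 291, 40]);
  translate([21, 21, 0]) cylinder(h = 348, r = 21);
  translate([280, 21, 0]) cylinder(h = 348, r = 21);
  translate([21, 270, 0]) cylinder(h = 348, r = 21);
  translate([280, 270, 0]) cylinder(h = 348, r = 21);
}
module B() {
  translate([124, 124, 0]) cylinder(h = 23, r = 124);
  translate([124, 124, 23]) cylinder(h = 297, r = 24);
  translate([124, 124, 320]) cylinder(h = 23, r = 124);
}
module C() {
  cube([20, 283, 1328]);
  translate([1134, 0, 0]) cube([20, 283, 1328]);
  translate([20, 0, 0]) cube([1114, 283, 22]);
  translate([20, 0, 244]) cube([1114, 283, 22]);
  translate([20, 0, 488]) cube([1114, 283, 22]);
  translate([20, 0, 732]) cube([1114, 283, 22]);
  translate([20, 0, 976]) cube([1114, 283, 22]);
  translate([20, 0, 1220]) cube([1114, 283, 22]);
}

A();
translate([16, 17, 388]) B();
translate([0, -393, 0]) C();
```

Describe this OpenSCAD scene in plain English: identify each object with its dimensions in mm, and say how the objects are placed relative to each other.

A is a four-legged stool. The seat is 301×291 mm, 40 mm thick, top at z = 388 mm. It stands on four round legs, each 42 mm in diameter, from z = 0 to the seat underside, each leg's axis is inset half a diameter from the nearest pair of seat edges (so the leg's bounding box is flush with the corner).

B is a spool: two coaxial disc flanges of radius 124 mm and thickness 23 mm, joined by a core cylinder of radius 24 mm and height 297 mm. The lower flange rests on z = 0 and the three cylinders share a vertical axis.

C is a bookshelf 1154 mm wide overall, 283 mm deep and 1328 mm tall. The two sides are 20 mm thick vertical panels. 6 horizontal shelves of 22 mm thickness span between the inner faces of the sides; the lowest shelf sits on the floor and shelves are stacked with a clear vertical gap of 222 mm between each pair.

The spool is on top of the stool. The bookshelf is on the floor beside the stool on its −y side.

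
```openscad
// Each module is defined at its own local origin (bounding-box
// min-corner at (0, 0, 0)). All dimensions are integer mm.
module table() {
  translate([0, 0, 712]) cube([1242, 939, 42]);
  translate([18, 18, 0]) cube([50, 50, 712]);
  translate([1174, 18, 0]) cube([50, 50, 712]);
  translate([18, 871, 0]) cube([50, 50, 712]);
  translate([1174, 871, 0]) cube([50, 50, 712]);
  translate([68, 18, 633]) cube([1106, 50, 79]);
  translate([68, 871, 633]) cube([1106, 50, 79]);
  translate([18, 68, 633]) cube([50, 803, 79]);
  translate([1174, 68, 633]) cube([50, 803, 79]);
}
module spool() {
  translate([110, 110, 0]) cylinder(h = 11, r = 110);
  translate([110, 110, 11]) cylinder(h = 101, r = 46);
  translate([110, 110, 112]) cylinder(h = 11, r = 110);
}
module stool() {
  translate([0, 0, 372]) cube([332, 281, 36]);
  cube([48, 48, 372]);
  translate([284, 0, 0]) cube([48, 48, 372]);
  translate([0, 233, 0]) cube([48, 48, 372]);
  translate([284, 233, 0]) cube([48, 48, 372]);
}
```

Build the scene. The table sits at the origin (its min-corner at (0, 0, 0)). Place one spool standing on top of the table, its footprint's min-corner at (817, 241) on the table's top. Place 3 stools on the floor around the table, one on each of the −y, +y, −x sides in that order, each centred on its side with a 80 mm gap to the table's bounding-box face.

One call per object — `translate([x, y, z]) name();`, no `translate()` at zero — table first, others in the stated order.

table();
translate([817, 241, 754]) spool();
translate([455, -361, 0]) stool();
translate([455, 1019, 0]) stool();
translate([-412, 329, 0]) stool();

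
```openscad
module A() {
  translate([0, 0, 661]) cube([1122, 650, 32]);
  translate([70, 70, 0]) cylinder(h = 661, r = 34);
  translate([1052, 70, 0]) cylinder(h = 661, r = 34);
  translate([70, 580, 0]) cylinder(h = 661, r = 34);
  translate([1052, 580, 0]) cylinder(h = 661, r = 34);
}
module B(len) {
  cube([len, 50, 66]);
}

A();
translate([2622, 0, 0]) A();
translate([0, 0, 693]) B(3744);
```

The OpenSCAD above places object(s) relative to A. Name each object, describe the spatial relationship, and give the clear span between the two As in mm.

A is a table. B is a beam. A beam spans the tops of two tables. The clear span between the two tables is 1500 mm.

Second table starts at x = 2622; first ends at x = 1122; clear span = 2622 − 1122 = 1500 mm.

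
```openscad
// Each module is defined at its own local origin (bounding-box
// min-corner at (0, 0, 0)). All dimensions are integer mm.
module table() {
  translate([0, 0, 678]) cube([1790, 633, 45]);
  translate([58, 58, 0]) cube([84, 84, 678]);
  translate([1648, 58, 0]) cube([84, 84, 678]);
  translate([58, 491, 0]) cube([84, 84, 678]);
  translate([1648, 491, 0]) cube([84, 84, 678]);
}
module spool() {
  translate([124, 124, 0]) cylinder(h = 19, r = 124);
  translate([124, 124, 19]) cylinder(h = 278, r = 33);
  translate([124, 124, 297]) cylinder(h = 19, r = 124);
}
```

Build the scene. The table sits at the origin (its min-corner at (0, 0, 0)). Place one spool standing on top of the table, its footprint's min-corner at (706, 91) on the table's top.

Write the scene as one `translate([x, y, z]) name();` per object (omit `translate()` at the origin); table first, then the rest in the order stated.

table();
translate([706, 91, 723]) spool();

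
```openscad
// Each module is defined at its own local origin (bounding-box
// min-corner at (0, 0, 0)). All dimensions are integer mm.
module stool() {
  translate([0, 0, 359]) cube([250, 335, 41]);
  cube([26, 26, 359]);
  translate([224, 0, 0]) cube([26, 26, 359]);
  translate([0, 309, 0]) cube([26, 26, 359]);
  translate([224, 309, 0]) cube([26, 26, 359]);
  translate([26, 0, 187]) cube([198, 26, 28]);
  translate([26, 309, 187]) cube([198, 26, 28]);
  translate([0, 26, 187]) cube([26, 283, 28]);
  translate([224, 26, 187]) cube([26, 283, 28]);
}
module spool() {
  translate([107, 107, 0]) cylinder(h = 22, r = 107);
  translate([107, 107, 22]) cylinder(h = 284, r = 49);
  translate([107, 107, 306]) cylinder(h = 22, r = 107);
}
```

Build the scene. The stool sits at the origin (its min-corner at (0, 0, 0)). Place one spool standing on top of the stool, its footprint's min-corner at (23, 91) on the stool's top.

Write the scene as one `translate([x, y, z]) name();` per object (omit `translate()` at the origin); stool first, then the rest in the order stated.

stool();
translate([23, 91, 400]) spool();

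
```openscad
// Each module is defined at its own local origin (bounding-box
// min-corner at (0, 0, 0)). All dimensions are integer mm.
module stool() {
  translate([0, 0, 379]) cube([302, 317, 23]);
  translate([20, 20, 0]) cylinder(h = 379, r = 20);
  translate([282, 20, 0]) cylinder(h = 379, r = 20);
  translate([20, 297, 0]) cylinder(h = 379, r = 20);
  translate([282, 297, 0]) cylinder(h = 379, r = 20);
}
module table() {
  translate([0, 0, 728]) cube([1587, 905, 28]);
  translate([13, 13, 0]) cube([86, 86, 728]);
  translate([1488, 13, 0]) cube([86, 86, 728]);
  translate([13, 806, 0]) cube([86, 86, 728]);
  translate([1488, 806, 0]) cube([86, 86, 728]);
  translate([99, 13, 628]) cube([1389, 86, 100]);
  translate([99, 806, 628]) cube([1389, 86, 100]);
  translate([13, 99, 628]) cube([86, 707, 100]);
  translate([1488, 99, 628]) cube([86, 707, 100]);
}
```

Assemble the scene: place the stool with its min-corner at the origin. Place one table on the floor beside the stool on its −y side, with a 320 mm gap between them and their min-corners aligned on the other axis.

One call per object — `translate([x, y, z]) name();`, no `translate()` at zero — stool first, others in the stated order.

stool();
translate([0, -1225, 0]) table();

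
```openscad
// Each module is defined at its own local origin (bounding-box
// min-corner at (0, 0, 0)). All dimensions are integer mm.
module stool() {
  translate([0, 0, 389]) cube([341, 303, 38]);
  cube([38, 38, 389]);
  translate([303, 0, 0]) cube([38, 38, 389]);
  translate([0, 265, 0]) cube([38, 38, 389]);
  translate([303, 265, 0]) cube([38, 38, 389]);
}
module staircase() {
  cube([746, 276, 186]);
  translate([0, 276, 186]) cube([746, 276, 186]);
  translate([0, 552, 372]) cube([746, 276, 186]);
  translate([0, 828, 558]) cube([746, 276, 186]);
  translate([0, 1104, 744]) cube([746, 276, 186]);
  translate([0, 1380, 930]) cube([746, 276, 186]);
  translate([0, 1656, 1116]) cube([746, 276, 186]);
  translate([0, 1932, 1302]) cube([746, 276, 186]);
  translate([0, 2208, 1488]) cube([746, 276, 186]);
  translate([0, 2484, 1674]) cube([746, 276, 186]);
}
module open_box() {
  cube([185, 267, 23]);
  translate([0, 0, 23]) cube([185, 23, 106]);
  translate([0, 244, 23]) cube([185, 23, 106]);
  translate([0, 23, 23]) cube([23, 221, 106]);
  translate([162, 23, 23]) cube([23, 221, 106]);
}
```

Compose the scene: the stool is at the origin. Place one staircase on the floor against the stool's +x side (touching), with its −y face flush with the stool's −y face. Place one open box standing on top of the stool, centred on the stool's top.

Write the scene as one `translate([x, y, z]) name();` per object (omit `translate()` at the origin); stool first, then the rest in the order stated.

stool();
translate([341, 0, 0]) staircase();
translate([78, 18, 427]) open_box();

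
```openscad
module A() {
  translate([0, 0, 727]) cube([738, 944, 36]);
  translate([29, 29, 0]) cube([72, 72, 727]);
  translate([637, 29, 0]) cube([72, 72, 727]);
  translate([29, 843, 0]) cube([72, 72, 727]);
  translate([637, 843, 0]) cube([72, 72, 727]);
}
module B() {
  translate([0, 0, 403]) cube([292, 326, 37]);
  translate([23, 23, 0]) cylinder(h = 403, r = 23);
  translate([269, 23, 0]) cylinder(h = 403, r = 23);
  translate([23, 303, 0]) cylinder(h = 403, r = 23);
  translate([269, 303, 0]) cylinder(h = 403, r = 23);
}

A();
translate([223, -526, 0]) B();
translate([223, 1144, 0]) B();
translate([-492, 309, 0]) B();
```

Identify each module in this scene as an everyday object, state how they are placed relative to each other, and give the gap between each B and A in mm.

A is a table. B is a stool. Three stools sit around the table at the −y, +y, −x sides. The gap between each stool and the table is 200 mm.

Each stool's nearest face is 200 mm from the table's bounding box.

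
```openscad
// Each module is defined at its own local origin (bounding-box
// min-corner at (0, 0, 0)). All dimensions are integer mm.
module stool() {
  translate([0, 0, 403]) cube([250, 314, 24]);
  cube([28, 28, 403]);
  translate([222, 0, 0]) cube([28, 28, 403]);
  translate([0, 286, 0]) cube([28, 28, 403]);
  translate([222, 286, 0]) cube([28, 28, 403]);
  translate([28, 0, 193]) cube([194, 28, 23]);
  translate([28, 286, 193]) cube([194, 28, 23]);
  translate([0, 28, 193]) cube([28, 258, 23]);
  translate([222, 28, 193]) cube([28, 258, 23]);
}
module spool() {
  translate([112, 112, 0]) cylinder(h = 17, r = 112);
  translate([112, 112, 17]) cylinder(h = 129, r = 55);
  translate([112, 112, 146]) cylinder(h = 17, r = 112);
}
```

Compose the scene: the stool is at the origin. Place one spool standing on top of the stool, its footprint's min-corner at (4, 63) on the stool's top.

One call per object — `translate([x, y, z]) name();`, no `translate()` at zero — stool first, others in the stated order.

stool();
translate([4, 63, 427]) spool();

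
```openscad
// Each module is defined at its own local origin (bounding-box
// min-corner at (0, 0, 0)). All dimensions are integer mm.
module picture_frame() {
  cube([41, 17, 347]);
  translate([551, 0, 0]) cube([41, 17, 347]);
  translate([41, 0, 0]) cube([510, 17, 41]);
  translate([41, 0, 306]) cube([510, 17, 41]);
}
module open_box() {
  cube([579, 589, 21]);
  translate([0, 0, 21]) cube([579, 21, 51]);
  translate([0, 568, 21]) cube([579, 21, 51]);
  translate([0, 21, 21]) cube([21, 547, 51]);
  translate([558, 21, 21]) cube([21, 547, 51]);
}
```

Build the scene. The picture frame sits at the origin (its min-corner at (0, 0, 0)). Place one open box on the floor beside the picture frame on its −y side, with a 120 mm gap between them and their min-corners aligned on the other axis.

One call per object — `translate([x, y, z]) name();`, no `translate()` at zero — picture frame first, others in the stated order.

picture_frame();
translate([0, -709, 0]) open_box();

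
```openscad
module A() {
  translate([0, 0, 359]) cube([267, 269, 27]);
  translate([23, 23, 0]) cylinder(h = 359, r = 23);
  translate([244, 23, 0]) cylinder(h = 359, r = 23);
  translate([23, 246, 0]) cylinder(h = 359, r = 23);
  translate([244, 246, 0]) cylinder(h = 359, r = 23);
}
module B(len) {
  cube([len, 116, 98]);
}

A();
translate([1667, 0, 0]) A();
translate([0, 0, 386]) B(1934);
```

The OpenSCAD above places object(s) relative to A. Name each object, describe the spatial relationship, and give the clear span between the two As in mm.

A is a stool. B is a beam. A beam spans the tops of two stools. The clear span between the two stools is 1400 mm.

Second stool starts at x = 1667; first ends at x = 267; clear span = 1667 − 267 = 1400 mm.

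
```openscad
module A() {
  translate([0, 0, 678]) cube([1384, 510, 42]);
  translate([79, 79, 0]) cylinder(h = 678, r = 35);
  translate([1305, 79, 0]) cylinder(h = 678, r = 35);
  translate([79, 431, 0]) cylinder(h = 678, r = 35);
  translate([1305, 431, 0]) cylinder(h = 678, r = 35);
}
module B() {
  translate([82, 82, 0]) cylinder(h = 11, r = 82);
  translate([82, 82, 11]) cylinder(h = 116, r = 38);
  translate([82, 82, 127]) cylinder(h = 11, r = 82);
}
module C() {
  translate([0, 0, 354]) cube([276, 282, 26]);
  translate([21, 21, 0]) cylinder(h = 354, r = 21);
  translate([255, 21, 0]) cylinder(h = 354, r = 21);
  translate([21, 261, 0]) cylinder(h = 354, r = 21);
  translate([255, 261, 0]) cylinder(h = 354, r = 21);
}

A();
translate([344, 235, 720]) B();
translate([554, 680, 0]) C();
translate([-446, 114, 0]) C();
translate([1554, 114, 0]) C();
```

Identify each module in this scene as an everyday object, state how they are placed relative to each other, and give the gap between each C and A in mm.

A is a table. B is a spool. C is a stool. The spool is on top of the table. Three stools sit around the table at the +y, −x, +x sides. The gap between each stool and the table is 170 mm.

Each stool's nearest face is 170 mm from the table's bounding box.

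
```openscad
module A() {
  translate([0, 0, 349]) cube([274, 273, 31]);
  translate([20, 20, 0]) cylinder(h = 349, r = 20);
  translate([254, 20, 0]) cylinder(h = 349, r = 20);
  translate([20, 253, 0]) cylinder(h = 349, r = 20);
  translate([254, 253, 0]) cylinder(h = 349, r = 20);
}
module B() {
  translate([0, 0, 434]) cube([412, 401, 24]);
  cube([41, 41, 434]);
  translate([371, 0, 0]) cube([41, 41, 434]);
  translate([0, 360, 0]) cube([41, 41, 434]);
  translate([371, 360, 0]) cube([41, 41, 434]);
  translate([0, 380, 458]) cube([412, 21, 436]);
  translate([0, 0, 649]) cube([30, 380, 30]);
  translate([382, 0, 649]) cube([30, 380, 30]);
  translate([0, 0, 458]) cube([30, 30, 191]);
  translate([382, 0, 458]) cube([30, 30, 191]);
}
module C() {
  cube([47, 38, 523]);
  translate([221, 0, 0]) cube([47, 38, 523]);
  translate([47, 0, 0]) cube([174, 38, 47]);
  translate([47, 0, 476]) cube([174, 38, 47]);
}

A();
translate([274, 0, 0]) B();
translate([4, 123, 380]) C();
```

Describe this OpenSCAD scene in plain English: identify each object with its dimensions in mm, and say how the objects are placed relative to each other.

A is a four-legged stool. The seat is a 274×273×31 mm slab whose top surface is at z = 380 mm; four round legs, each 40 mm in diameter, run from the floor (z = 0) to the underside of the seat, each leg's axis is inset half a diameter from the nearest pair of seat edges (so the leg's bounding box is flush with the corner).

B is a chair. The seat is a 412×401×24 mm slab with its top at z = 458 mm, on four 41×41 mm corner legs (flush with the seat edges, standing on z = 0). A flat backrest 21 mm thick, 436 mm tall, spans the full seat width and rises from the seat top along its +y edge, rear face flush with the rear of the seat. Two armrests of 30×30 mm section run along each side from the seat's front edge to the front of the backrest, top faces 221 mm above the seat top and outer faces flush with the seat's x-edges; a 30×30 mm post under the front of each armrest stands on the seat at the front corner.

C is a picture frame with a 174×429 mm rectangular opening (x by z) and a uniform 47 mm border on every side. Frame depth is 38 mm along y. It is built from two vertical stiles running the full outside height and two horizontal rails spanning the gap between the stiles.

The chair is against the stool's +x side, with their −y faces flush. The picture frame is on top of the stool.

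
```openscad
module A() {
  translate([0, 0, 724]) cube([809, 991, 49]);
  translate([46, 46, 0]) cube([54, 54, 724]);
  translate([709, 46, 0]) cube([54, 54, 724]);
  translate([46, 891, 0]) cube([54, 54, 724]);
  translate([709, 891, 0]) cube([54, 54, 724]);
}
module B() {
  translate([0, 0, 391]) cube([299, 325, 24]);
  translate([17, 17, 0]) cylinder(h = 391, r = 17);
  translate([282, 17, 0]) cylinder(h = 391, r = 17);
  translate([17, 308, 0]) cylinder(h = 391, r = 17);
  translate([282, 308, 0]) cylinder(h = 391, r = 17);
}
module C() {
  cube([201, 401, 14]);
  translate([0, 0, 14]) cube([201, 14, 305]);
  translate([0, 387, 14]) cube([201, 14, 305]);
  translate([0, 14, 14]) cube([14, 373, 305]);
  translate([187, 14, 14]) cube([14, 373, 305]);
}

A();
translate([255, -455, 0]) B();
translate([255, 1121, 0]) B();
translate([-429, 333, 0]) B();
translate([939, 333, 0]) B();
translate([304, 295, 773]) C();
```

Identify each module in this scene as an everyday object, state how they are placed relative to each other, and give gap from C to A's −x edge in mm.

A is a table. B is a stool. C is an open box. Four stools sit around the table at the −y, +y, −x, +x sides. The open box is on top of the table, centred. The gap from the open box to the table's −x edge is 304 mm.

The open box's min-x is at 304; the table's min-x is 0; gap = 304 mm.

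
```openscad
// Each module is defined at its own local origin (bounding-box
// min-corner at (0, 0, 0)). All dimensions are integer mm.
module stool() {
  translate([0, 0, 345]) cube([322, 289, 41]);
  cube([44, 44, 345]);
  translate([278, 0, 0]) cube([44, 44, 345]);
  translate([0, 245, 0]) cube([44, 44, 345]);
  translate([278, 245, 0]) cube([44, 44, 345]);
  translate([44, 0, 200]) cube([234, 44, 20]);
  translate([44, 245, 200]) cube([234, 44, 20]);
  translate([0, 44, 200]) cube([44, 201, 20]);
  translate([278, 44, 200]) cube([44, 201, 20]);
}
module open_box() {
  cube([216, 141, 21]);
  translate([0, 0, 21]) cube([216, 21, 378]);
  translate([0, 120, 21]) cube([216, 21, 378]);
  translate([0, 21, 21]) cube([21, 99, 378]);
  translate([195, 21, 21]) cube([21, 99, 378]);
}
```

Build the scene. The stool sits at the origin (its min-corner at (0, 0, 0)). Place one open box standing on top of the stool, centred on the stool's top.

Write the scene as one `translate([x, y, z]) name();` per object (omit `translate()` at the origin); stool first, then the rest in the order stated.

stool();
translate([53, 74, 386]) open_box();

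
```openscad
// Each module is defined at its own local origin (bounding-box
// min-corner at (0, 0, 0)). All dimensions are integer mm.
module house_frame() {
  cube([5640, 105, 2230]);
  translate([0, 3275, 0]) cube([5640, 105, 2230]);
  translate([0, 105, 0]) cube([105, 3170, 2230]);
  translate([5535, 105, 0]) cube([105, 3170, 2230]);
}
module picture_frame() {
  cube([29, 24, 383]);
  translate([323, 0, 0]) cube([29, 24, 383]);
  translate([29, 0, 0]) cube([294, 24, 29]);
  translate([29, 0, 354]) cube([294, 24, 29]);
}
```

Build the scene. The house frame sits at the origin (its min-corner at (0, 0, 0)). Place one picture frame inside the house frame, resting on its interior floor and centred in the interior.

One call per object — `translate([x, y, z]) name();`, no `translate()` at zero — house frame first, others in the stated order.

house_frame();
translate([2644, 1678, 0]) picture_frame();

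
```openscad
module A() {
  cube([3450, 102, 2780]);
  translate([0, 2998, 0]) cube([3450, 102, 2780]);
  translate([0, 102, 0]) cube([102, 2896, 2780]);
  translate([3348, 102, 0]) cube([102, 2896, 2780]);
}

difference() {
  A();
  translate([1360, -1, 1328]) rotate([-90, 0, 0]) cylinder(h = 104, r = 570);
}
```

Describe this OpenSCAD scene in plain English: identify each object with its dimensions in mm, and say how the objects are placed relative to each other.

A is the wall frame of a small rectangular building: four walls, each 2780 mm tall and 102 mm thick, enclosing a footprint 3450 mm (x) by 3100 mm (y) outside-to-outside, with no floor or roof. The front and back walls (the −y and +y sides) span the full width; the two side walls fit between them.

The house frame has a circular hole of radius 570 mm through its front wall, centred at (x = 1360, z = 1328).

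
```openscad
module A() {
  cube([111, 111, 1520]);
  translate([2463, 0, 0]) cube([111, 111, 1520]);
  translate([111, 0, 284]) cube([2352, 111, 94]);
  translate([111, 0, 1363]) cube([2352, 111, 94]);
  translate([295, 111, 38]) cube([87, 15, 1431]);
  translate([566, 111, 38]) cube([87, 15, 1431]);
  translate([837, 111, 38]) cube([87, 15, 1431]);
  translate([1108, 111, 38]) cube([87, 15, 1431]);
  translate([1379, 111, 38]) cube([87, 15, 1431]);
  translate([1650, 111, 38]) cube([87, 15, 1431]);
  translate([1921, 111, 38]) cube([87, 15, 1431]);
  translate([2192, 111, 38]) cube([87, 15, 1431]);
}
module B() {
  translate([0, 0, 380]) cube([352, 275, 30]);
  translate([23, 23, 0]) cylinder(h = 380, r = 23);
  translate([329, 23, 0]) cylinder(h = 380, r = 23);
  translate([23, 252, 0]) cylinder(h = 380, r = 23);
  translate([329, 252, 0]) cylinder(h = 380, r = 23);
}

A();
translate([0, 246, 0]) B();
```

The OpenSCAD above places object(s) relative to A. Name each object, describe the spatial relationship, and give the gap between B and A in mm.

A is a fence section. B is a stool. The stool is on the floor beside the fence section on its +y side. The gap between the stool and the fence section is 120 mm.

The stool's nearest face is 120 mm from the fence section's +y face.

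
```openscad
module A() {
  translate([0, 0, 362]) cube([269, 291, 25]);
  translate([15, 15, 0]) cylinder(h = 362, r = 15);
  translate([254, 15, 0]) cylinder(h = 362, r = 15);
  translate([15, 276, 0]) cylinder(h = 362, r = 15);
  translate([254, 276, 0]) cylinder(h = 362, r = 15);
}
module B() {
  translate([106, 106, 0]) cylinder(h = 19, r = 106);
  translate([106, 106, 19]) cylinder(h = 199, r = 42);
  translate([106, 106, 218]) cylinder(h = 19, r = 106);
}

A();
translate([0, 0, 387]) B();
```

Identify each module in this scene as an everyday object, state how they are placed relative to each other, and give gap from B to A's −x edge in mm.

The spool's min-x is at 0; the stool's min-x is 0; gap = 0 mm.

A is a stool. B is a spool. The spool is on top of the stool. The gap from the spool to the stool's −x edge is 0 mm.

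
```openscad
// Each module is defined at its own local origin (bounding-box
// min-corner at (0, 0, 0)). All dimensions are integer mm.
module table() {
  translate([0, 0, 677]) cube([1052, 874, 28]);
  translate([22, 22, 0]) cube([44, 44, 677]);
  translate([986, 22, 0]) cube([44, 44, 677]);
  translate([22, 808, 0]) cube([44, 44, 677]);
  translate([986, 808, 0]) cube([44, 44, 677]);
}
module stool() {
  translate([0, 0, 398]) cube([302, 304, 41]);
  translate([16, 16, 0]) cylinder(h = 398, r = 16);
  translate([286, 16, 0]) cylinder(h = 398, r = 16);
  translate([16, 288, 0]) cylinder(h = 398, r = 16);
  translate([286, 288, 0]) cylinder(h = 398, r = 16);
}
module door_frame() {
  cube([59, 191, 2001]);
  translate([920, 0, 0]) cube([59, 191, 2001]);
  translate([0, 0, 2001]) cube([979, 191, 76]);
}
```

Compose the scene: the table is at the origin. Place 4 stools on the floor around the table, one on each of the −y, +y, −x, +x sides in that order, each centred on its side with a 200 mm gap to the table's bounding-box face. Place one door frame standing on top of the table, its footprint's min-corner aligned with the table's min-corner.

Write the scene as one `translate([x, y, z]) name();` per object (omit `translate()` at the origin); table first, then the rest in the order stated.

table();
translate([375, -504, 0]) stool();
translate([375, 1074, 0]) stool();
translate([-502, 285, 0]) stool();
translate([1252, 285, 0]) stool();
translate([0, 0, 705]) door_frame();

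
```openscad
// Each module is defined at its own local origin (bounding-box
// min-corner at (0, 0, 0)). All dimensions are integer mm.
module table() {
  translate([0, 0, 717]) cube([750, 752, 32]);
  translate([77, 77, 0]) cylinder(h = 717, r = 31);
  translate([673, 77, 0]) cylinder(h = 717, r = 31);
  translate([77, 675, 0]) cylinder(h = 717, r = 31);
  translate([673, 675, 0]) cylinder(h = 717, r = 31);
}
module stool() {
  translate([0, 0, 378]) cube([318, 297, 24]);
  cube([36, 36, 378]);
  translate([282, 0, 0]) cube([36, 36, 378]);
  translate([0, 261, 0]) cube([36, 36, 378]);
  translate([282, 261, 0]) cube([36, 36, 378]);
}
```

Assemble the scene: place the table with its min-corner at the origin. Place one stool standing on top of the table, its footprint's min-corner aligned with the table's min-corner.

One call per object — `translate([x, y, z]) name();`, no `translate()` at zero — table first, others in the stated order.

table();
translate([0, 0, 749]) stool();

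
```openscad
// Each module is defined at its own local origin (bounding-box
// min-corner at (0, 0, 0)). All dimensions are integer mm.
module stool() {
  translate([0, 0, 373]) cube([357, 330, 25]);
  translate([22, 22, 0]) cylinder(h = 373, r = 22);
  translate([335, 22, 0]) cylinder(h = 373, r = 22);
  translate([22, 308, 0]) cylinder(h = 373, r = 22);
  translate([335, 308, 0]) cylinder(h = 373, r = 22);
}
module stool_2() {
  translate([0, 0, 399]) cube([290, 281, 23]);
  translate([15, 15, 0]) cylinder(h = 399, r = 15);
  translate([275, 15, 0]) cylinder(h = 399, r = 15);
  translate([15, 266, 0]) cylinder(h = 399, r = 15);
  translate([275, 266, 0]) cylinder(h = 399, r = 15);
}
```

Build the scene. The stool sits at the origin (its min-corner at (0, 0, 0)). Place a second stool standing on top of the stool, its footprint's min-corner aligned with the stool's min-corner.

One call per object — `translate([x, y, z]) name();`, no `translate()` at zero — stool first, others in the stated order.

stool();
translate([0, 0, 398]) stool_2();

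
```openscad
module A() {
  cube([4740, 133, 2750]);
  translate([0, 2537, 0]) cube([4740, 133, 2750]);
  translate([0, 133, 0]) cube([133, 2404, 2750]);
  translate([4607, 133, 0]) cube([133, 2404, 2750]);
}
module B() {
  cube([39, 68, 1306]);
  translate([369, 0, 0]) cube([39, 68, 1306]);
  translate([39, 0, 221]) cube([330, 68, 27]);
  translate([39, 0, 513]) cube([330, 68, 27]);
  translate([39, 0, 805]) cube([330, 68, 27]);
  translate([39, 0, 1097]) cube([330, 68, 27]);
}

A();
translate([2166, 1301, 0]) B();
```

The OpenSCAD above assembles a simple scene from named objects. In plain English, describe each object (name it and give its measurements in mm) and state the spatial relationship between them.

A is the wall frame of a small rectangular building: four walls, each 2750 mm tall and 133 mm thick, enclosing a footprint 4740 mm (x) by 2670 mm (y) outside-to-outside, with no floor or roof. The front and back walls (the −y and +y sides) span the full width; the two side walls fit between them.

B is a wooden ladder with two side rails of 39×68 mm section and 1306 mm height, set 408 mm apart overall. Between them run 4 rectangular rungs (68 mm deep, 27 mm thick), front faces flush with the rails' −y face. The bottom of the first rung is 221 mm above the floor and each subsequent rung is 292 mm higher than the one below.

The ladder sits inside the house frame, centred.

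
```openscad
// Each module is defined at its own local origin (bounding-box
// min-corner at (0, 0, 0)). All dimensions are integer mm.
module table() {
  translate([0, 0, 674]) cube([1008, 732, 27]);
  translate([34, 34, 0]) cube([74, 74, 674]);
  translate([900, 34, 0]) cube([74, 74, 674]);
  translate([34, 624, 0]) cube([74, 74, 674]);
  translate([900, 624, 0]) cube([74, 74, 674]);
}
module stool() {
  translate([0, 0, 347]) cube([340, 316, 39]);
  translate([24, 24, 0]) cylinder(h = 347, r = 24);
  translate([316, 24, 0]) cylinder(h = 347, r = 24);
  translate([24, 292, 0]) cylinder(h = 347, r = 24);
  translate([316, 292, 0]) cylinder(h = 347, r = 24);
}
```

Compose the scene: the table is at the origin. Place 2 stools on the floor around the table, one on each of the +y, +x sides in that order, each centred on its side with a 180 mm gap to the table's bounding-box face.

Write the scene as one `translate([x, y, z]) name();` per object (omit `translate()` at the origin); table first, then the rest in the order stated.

table();
translate([334, 912, 0]) stool();
translate([1188, 208, 0]) stool();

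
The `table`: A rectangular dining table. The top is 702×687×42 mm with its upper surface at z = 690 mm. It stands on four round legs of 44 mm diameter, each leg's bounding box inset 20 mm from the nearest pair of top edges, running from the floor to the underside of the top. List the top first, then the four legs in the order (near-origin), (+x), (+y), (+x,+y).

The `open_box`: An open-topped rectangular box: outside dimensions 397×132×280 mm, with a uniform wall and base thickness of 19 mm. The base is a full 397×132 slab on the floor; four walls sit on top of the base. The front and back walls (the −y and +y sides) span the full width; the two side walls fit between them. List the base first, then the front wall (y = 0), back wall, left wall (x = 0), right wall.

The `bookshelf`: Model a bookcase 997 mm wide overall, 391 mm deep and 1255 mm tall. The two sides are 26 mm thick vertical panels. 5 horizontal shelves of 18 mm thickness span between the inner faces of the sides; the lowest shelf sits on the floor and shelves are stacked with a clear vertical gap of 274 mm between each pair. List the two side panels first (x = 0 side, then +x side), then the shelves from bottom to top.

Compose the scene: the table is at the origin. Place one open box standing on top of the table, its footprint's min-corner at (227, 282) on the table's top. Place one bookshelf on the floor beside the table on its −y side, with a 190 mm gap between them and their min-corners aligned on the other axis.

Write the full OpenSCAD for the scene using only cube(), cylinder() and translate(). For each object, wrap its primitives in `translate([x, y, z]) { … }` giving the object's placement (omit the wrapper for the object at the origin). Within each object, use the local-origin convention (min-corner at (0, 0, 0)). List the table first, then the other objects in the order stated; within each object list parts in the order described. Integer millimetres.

translate([0, 0, 648]) cube([702, 687, 42]);
translate([42, 42, 0]) cylinder(h = 648, r = 22);
translate([660, 42, 0]) cylinder(h = 648, r = 22);
translate([42, 645, 0]) cylinder(h = 648, r = 22);
translate([660, 645, 0]) cylinder(h = 648, r = 22);
translate([227, 282, 690]) {
  cube([397, 132, 19]);
  translate([0, 0, 19]) cube([397, 19, 261]);
  translate([0, 113, 19]) cube([397, 19, 261]);
  translate([0, 19, 19]) cube([19, 94, 261]);
  translate([378, 19, 19]) cube([19, 94, 261]);
}
translate([0, -581, 0]) {
  cube([26, 391, 1255]);
  translate([971, 0, 0]) cube([26, 391, 1255]);
  translate([26, 0, 0]) cube([945, 391, 18]);
  translate([26, 0, 292]) cube([945, 391, 18]);
  translate([26, 0, 584]) cube([945, 391, 18]);
  translate([26, 0, 876]) cube([945, 391, 18]);
  translate([26, 0, 1168]) cube([945, 391, 18]);
}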